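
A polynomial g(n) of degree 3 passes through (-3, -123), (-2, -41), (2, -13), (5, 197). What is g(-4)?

Write g(n) = an^3 + bn^2 + cn + d. Substituting each data point gives a linear system:
  -27a + 9b - 3c + d = -123
  -8a + 4b - 2c + d = -41
  8a + 4b + 2c + d = -13
  125a + 25b + 5c + d = 197
Solving the system yields a = 3, b = -6, c = -5, d = -3.
So g(n) = 3n^3 - 6n^2 - 5n - 3.
Then g(-4) = -271.

-271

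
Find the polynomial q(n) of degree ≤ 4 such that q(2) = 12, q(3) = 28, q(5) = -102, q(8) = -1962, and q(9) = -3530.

q(n) = -n^4 + 4n^3 + 2n^2 - 5n - 2

Using the Lagrange interpolation formula with nodes 2, 3, 5, 8, 9:
  L_0(n) = (n - 3)(n - 5)(n - 8)(n - 9) / 126
  L_1(n) = (n - 2)(n - 5)(n - 8)(n - 9) / -60
  L_2(n) = (n - 2)(n - 3)(n - 8)(n - 9) / 72
  L_3(n) = (n - 2)(n - 3)(n - 5)(n - 9) / -90
  L_4(n) = (n - 2)(n - 3)(n - 5)(n - 8) / 168
Then q(n) = 12·L_0(n) + 28·L_1(n) - 102·L_2(n) - 1962·L_3(n) - 3530·L_4(n).
Expanding and collecting terms gives q(n) = -n⁴ + 4n³ + 2n² - 5n - 2.
Check: q(9) = -3530. ✓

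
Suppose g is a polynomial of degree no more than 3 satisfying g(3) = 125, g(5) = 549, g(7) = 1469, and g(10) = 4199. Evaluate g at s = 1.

5

Write g(s) = as^3 + bs^2 + cs + d. Substituting each data point gives a linear system:
  27a + 9b + 3c + d = 125
  125a + 25b + 5c + d = 549
  343a + 49b + 7c + d = 1469
  1000a + 100b + 10c + d = 4199
Solving the system yields a = 4, b = 2, c = 0, d = -1.
So g(s) = 4s^3 + 2s^2 - 1.
Then g(1) = 5.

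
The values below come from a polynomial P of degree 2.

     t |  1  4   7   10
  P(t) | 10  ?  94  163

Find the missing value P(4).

On equispaced nodes a degree-2 polynomial has vanishing third forward difference, so
  - P(1) + 3·P(4) - 3·P(7) + P(10) = 0.
Substituting the known values and solving for P(4):
  3·P(4) = 129
  P(4) = 43.

43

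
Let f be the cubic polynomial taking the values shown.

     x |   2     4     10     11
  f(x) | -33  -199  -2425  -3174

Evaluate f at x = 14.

Using the Lagrange interpolation formula with nodes 2, 4, 10, 11:
  L_0(x) = (x - 4)(x - 10)(x - 11) / -144
  L_1(x) = (x - 2)(x - 10)(x - 11) / 84
  L_2(x) = (x - 2)(x - 4)(x - 11) / -48
  L_3(x) = (x - 2)(x - 4)(x - 10) / 63
Then f(x) = -33·L_0(x) - 199·L_1(x) - 2425·L_2(x) - 3174·L_3(x).
Expanding and collecting terms gives f(x) = -2x^3 - 4x^2 - 3x + 5.
Evaluating at x = 14: f(14) = -6309.

-6309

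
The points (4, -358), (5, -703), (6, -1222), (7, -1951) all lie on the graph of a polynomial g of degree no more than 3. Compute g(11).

-7687

Write g(s) = as^3 + bs^2 + cs + d. Substituting each data point gives a linear system:
  64a + 16b + 4c + d = -358
  125a + 25b + 5c + d = -703
  216a + 36b + 6c + d = -1222
  343a + 49b + 7c + d = -1951
Solving the system yields a = -6, b = 3, c = -6, d = 2.
So g(s) = -6s^3 + 3s^2 - 6s + 2.
Then g(11) = -7687.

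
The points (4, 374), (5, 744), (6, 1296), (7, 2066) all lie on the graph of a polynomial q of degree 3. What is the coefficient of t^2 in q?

Write q(t) = at^3 + bt^2 + ct + d. Substituting each data point gives a linear system:
  64a + 16b + 4c + d = 374
  125a + 25b + 5c + d = 744
  216a + 36b + 6c + d = 1296
  343a + 49b + 7c + d = 2066
Solving the system yields a = 6, b = 1, c = -5, d = -6.
So q(t) = 6t^3 + t^2 - 5t - 6.
The coefficient of t^2 is 1.

1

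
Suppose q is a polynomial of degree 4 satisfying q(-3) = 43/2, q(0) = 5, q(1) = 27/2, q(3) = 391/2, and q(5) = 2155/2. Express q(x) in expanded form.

Write q(x) = ax^4 + bx^3 + cx^2 + dx + e. Substituting each data point gives a linear system:
  81a - 27b + 9c - 3d + e = 43/2
  e = 5
  a + b + c + d + e = 27/2
  81a + 27b + 9c + 3d + e = 391/2
  625a + 125b + 25c + 5d + e = 2155/2
Solving the system yields a = 1, b = 3, c = 5/2, d = 2, e = 5.
So q(x) = x^4 + 3x^3 + (5/2)x^2 + 2x + 5.
Check: q(-3) = 43/2. ✓

q(x) = x^4 + 3x^3 + (5/2)x^2 + 2x + 5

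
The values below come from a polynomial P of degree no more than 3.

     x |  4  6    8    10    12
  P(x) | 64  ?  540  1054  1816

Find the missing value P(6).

On equispaced nodes a degree-3 polynomial has vanishing fourth forward difference, so
  P(4) - 4·P(6) + 6·P(8) - 4·P(10) + P(12) = 0.
Substituting the known values and solving for P(6):
  -4·P(6) = -904
  P(6) = 226.

226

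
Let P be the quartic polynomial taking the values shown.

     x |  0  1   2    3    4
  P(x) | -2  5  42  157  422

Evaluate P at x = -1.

Forward differences of the values at x = 0, 1, 2, 3, 4:
  P  : -2  5  42  157  422
  Δ  : 7  37  115  265
  Δ^2: 30  78  150
  Δ^3: 48  72
  Δ^4: 24
The fourth differences are constant, confirming degree 4.
Interpolating (Newton forward form) and evaluating at x = -1 gives P(-1) = -3.

-3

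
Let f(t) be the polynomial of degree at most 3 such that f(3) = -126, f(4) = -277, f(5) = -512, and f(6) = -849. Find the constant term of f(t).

3

Write f(t) = at^3 + bt^2 + ct + d. Substituting each data point gives a linear system:
  27a + 9b + 3c + d = -126
  64a + 16b + 4c + d = -277
  125a + 25b + 5c + d = -512
  216a + 36b + 6c + d = -849
Solving the system yields a = -3, b = -6, c = 2, d = 3.
So f(t) = -3t^3 - 6t^2 + 2t + 3.
The constant term is 3.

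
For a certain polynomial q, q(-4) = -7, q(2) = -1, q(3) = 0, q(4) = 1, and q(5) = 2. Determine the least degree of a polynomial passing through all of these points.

Divided differences on the nodes -4, 2, 3, 4, 5:
  order 0: -7  -1  0  1  2
  order 1: 1  1  1  1
  order 2: 0  0  0
  order 3: 0  0
  order 4: 0
The order-1 divided differences are all 1 (nonzero) and every higher order vanishes, so the data lies on a polynomial of degree exactly 1.

1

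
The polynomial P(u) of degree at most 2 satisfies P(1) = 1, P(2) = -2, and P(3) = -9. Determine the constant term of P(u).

0

Write P(u) = au^2 + bu + c. Substituting each data point gives a linear system:
  a + b + c = 1
  4a + 2b + c = -2
  9a + 3b + c = -9
Solving the system yields a = -2, b = 3, c = 0.
So P(u) = -2u² + 3u.
The constant term is 0.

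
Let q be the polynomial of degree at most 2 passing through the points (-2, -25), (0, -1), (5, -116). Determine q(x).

Write q(x) = ax^2 + bx + c. Substituting each data point gives a linear system:
  4a - 2b + c = -25
  c = -1
  25a + 5b + c = -116
Solving the system yields a = -5, b = 2, c = -1.
So q(x) = -5x² + 2x - 1.
Check: q(-2) = -25. ✓

q(x) = -5x^2 + 2x - 1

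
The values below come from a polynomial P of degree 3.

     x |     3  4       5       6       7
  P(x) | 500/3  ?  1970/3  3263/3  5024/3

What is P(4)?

On equispaced nodes a degree-3 polynomial has vanishing fourth forward difference, so
  P(3) - 4·P(4) + 6·P(5) - 4·P(6) + P(7) = 0.
Substituting the known values and solving for P(4):
  -4·P(4) = -4292/3
  P(4) = 1073/3.

1073/3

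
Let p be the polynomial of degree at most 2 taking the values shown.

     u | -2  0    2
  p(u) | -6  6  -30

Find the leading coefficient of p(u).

Write p(u) = au^2 + bu + c. Substituting each data point gives a linear system:
  4a - 2b + c = -6
  c = 6
  4a + 2b + c = -30
Solving the system yields a = -6, b = -6, c = 6.
So p(u) = -6u^2 - 6u + 6.
The leading coefficient is -6.

-6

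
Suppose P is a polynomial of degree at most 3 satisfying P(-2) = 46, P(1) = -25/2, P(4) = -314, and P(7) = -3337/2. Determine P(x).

Using the Lagrange interpolation formula with nodes -2, 1, 4, 7:
  L_0(x) = (x - 1)(x - 4)(x - 7) / -162
  L_1(x) = (x + 2)(x - 4)(x - 7) / 54
  L_2(x) = (x + 2)(x - 1)(x - 7) / -54
  L_3(x) = (x + 2)(x - 1)(x - 4) / 162
Then P(x) = 46·L_0(x) - 25/2·L_1(x) - 314·L_2(x) - 3337/2·L_3(x).
Expanding and collecting terms gives P(x) = -5x^3 + (3/2)x^2 - 3x - 6.
Check: P(7) = -3337/2. ✓

P(x) = -5x^3 + (3/2)x^2 - 3x - 6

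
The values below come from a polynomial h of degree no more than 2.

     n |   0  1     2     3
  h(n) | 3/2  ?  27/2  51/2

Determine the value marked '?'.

11/2

The 3 known points determine the degree-2 polynomial uniquely.
Write h(n) = an^2 + bn + c. Substituting each data point gives a linear system:
  c = 3/2
  4a + 2b + c = 27/2
  9a + 3b + c = 51/2
Solving the system yields a = 2, b = 2, c = 3/2.
So h(n) = 2n^2 + 2n + 3/2.
Then h(1) = 11/2.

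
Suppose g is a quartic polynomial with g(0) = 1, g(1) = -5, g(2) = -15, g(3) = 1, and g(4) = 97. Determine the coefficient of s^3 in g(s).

-1

Write g(s) = as^4 + bs^3 + cs^2 + ds + e. Substituting each data point gives a linear system:
  e = 1
  a + b + c + d + e = -5
  16a + 8b + 4c + 2d + e = -15
  81a + 27b + 9c + 3d + e = 1
  256a + 64b + 16c + 4d + e = 97
Solving the system yields a = 1, b = -1, c = -6, d = 0, e = 1.
So g(s) = s^4 - s^3 - 6s^2 + 1.
The coefficient of s^3 is -1.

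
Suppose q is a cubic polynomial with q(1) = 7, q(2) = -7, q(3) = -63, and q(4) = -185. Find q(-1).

5

Using the Lagrange interpolation formula with nodes 1, 2, 3, 4:
  L_0(s) = (s - 2)(s - 3)(s - 4) / -6
  L_1(s) = (s - 1)(s - 3)(s - 4) / 2
  L_2(s) = (s - 1)(s - 2)(s - 4) / -2
  L_3(s) = (s - 1)(s - 2)(s - 3) / 6
Then q(s) = 7·L_0(s) - 7·L_1(s) - 63·L_2(s) - 185·L_3(s).
Expanding and collecting terms gives q(s) = -4s^3 + 3s^2 + 5s + 3.
Evaluating at s = -1: q(-1) = 5.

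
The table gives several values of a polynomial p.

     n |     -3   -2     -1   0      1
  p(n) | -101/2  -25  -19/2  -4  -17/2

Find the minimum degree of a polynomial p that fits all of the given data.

2

Forward differences of the values at n = -3, -2, -1, 0, 1:
  p  : -101/2  -25  -19/2  -4  -17/2
  Δ  : 51/2  31/2  11/2  -9/2
  Δ^2: -10  -10  -10
  Δ^3: 0  0
  Δ^4: 0
The second differences are constant (-10) and nonzero, while all higher differences vanish, so the minimal degree is 2.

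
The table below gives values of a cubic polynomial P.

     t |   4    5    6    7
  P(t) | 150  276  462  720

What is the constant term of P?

6

Write P(t) = at^3 + bt^2 + ct + d. Substituting each data point gives a linear system:
  64a + 16b + 4c + d = 150
  125a + 25b + 5c + d = 276
  216a + 36b + 6c + d = 462
  343a + 49b + 7c + d = 720
Solving the system yields a = 2, b = 0, c = 4, d = 6.
So P(t) = 2t³ + 4t + 6.
The constant term is 6.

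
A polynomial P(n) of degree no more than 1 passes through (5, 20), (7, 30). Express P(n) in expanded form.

Using the Lagrange interpolation formula with nodes 5, 7:
  L_0(n) = (n - 7) / -2
  L_1(n) = (n - 5) / 2
Then P(n) = 20·L_0(n) + 30·L_1(n).
Expanding and collecting terms gives P(n) = 5n - 5.
Check: P(5) = 20. ✓

P(n) = 5n - 5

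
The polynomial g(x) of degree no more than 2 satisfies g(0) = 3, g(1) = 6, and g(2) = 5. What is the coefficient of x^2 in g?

Write g(x) = ax^2 + bx + c. Substituting each data point gives a linear system:
  c = 3
  a + b + c = 6
  4a + 2b + c = 5
Solving the system yields a = -2, b = 5, c = 3.
So g(x) = -2x^2 + 5x + 3.
The leading coefficient is -2.

-2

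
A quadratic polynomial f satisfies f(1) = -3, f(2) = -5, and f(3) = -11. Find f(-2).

Using the Lagrange interpolation formula with nodes 1, 2, 3:
  L_0(s) = (s - 2)(s - 3) / 2
  L_1(s) = (s - 1)(s - 3) / -1
  L_2(s) = (s - 1)(s - 2) / 2
Then f(s) = -3·L_0(s) - 5·L_1(s) - 11·L_2(s).
Expanding and collecting terms gives f(s) = -2s² + 4s - 5.
Evaluating at s = -2: f(-2) = -21.

-21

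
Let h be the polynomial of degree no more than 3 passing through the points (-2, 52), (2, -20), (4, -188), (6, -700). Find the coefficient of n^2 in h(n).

5

Write h(n) = an^3 + bn^2 + cn + d. Substituting each data point gives a linear system:
  -8a + 4b - 2c + d = 52
  8a + 4b + 2c + d = -20
  64a + 16b + 4c + d = -188
  216a + 36b + 6c + d = -700
Solving the system yields a = -4, b = 5, c = -2, d = -4.
So h(n) = -4n^3 + 5n^2 - 2n - 4.
The coefficient of n^2 is 5.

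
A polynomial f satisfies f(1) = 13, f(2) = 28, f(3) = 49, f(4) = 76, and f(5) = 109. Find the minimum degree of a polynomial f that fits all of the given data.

2

Forward differences of the values at s = 1, 2, 3, 4, 5:
  f  : 13  28  49  76  109
  Δ  : 15  21  27  33
  Δ^2: 6  6  6
  Δ^3: 0  0
  Δ^4: 0
The second differences are constant (6) and nonzero, while all higher differences vanish, so the minimal degree is 2.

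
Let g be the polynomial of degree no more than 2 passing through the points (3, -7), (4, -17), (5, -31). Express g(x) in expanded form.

Using the Lagrange interpolation formula with nodes 3, 4, 5:
  L_0(x) = (x - 4)(x - 5) / 2
  L_1(x) = (x - 3)(x - 5) / -1
  L_2(x) = (x - 3)(x - 4) / 2
Then g(x) = -7·L_0(x) - 17·L_1(x) - 31·L_2(x).
Expanding and collecting terms gives g(x) = -2x² + 4x - 1.
Check: g(3) = -7. ✓

g(x) = -2x^2 + 4x - 1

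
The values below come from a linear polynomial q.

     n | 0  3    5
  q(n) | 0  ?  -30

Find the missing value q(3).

The 2 known points determine the degree-1 polynomial uniquely.
Write q(n) = an + b. Substituting each data point gives a linear system:
  b = 0
  5a + b = -30
Solving the system yields a = -6, b = 0.
So q(n) = -6n.
Then q(3) = -18.

-18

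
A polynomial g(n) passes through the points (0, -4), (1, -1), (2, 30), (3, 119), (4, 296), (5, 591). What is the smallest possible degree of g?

Forward differences of the values at n = 0, 1, 2, 3, 4, 5:
  g  : -4  -1  30  119  296  591
  Δ  : 3  31  89  177  295
  Δ^2: 28  58  88  118
  Δ^3: 30  30  30
  Δ^4: 0  0
  Δ^5: 0
The third differences are constant (30) and nonzero, while all higher differences vanish, so the minimal degree is 3.

3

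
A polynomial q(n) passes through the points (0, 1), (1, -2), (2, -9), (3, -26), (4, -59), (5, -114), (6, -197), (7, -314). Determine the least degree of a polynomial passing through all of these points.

Forward differences of the values at n = 0, 1, 2, 3, 4, 5, 6, 7:
  q  : 1  -2  -9  -26  -59  -114  -197  -314
  Δ  : -3  -7  -17  -33  -55  -83  -117
  Δ^2: -4  -10  -16  -22  -28  -34
  Δ^3: -6  -6  -6  -6  -6
  Δ^4: 0  0  0  0
  Δ^5: 0  0  0
  Δ^6: 0  0
  Δ^7: 0
The third differences are constant (-6) and nonzero, while all higher differences vanish, so the minimal degree is 3.

3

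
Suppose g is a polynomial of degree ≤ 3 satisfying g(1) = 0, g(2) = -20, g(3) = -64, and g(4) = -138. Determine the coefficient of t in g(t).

Write g(t) = at^3 + bt^2 + ct + d. Substituting each data point gives a linear system:
  a + b + c + d = 0
  8a + 4b + 2c + d = -20
  27a + 9b + 3c + d = -64
  64a + 16b + 4c + d = -138
Solving the system yields a = -1, b = -6, c = 5, d = 2.
So g(t) = -t^3 - 6t^2 + 5t + 2.
The coefficient of t is 5.

5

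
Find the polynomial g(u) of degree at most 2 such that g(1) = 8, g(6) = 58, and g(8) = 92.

g(u) = u^2 + 3u + 4

Write g(u) = au^2 + bu + c. Substituting each data point gives a linear system:
  a + b + c = 8
  36a + 6b + c = 58
  64a + 8b + c = 92
Solving the system yields a = 1, b = 3, c = 4.
So g(u) = u^2 + 3u + 4.
Check: g(6) = 58. ✓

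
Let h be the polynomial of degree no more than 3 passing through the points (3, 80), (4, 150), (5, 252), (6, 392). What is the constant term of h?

2

Write h(s) = as^3 + bs^2 + cs + d. Substituting each data point gives a linear system:
  27a + 9b + 3c + d = 80
  64a + 16b + 4c + d = 150
  125a + 25b + 5c + d = 252
  216a + 36b + 6c + d = 392
Solving the system yields a = 1, b = 4, c = 5, d = 2.
So h(s) = s³ + 4s² + 5s + 2.
The constant term is 2.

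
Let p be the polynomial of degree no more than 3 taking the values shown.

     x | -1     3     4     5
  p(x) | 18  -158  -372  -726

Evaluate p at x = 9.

-4262

Write p(x) = ax^3 + bx^2 + cx + d. Substituting each data point gives a linear system:
  -a + b - c + d = 18
  27a + 9b + 3c + d = -158
  64a + 16b + 4c + d = -372
  125a + 25b + 5c + d = -726
Solving the system yields a = -6, b = 2, c = -6, d = 4.
So p(x) = -6x^3 + 2x^2 - 6x + 4.
Then p(9) = -4262.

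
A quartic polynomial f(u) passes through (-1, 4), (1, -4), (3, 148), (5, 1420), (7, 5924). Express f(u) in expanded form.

Using the Lagrange interpolation formula with nodes -1, 1, 3, 5, 7:
  L_0(u) = (u - 1)(u - 3)(u - 5)(u - 7) / 384
  L_1(u) = (u + 1)(u - 3)(u - 5)(u - 7) / -96
  L_2(u) = (u + 1)(u - 1)(u - 5)(u - 7) / 64
  L_3(u) = (u + 1)(u - 1)(u - 3)(u - 7) / -96
  L_4(u) = (u + 1)(u - 1)(u - 3)(u - 5) / 384
Then f(u) = 4·L_0(u) - 4·L_1(u) + 148·L_2(u) + 1420·L_3(u) + 5924·L_4(u).
Expanding and collecting terms gives f(u) = 3u^4 - 4u^3 + 2u^2 - 5.
Check: f(7) = 5924. ✓

f(u) = 3u^4 - 4u^3 + 2u^2 - 5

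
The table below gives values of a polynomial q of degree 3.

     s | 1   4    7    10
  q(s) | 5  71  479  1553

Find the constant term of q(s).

3

Write q(s) = as^3 + bs^2 + cs + d. Substituting each data point gives a linear system:
  a + b + c + d = 5
  64a + 16b + 4c + d = 71
  343a + 49b + 7c + d = 479
  1000a + 100b + 10c + d = 1553
Solving the system yields a = 2, b = -5, c = 5, d = 3.
So q(s) = 2s^3 - 5s^2 + 5s + 3.
The constant term is 3.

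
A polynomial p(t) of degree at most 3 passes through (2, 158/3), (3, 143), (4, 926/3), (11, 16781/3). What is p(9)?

3107

Write p(t) = at^3 + bt^2 + ct + d. Substituting each data point gives a linear system:
  8a + 4b + 2c + d = 158/3
  27a + 9b + 3c + d = 143
  64a + 16b + 4c + d = 926/3
  1331a + 121b + 11c + d = 16781/3
Solving the system yields a = 4, b = 5/3, c = 6, d = 2.
So p(t) = 4t^3 + (5/3)t^2 + 6t + 2.
Then p(9) = 3107.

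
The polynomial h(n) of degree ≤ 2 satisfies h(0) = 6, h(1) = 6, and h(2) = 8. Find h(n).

h(n) = n^2 - n + 6

Write h(n) = an^2 + bn + c. Substituting each data point gives a linear system:
  c = 6
  a + b + c = 6
  4a + 2b + c = 8
Solving the system yields a = 1, b = -1, c = 6.
So h(n) = n^2 - n + 6.
Check: h(0) = 6. ✓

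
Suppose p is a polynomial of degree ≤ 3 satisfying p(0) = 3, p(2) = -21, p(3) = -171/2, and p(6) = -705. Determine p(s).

Using the Lagrange interpolation formula with nodes 0, 2, 3, 6:
  L_0(s) = (s - 2)(s - 3)(s - 6) / -36
  L_1(s) = s(s - 3)(s - 6) / 8
  L_2(s) = s(s - 2)(s - 6) / -9
  L_3(s) = s(s - 2)(s - 3) / 72
Then p(s) = 3·L_0(s) - 21·L_1(s) - 171/2·L_2(s) - 705·L_3(s).
Expanding and collecting terms gives p(s) = -3s³ - (5/2)s² + 5s + 3.
Check: p(2) = -21. ✓

p(s) = -3s^3 - (5/2)s^2 + 5s + 3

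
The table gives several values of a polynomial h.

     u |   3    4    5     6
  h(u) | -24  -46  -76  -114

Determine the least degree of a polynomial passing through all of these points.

Forward differences of the values at u = 3, 4, 5, 6:
  h  : -24  -46  -76  -114
  Δ  : -22  -30  -38
  Δ^2: -8  -8
  Δ^3: 0
The second differences are constant (-8) and nonzero, while all higher differences vanish, so the minimal degree is 2.

2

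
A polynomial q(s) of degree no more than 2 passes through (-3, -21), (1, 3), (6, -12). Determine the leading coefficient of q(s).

Write q(s) = as^2 + bs + c. Substituting each data point gives a linear system:
  9a - 3b + c = -21
  a + b + c = 3
  36a + 6b + c = -12
Solving the system yields a = -1, b = 4, c = 0.
So q(s) = -s² + 4s.
The leading coefficient is -1.

-1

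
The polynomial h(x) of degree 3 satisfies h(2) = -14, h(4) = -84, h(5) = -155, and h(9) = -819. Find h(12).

Using the Lagrange interpolation formula with nodes 2, 4, 5, 9:
  L_0(x) = (x - 4)(x - 5)(x - 9) / -42
  L_1(x) = (x - 2)(x - 5)(x - 9) / 10
  L_2(x) = (x - 2)(x - 4)(x - 9) / -12
  L_3(x) = (x - 2)(x - 4)(x - 5) / 140
Then h(x) = -14·L_0(x) - 84·L_1(x) - 155·L_2(x) - 819·L_3(x).
Expanding and collecting terms gives h(x) = -x³ - x² - x.
Evaluating at x = 12: h(12) = -1884.

-1884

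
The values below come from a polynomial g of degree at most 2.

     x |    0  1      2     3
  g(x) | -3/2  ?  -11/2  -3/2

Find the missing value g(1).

On equispaced nodes a degree-2 polynomial has vanishing third forward difference, so
  - g(0) + 3·g(1) - 3·g(2) + g(3) = 0.
Substituting the known values and solving for g(1):
  3·g(1) = -33/2
  g(1) = -11/2.

-11/2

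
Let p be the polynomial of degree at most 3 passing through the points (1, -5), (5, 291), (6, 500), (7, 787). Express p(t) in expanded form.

Using the Lagrange interpolation formula with nodes 1, 5, 6, 7:
  L_0(t) = (t - 5)(t - 6)(t - 7) / -120
  L_1(t) = (t - 1)(t - 6)(t - 7) / 8
  L_2(t) = (t - 1)(t - 5)(t - 7) / -5
  L_3(t) = (t - 1)(t - 5)(t - 6) / 12
Then p(t) = -5·L_0(t) + 291·L_1(t) + 500·L_2(t) + 787·L_3(t).
Expanding and collecting terms gives p(t) = 2t³ + 3t² - 6t - 4.
Check: p(1) = -5. ✓

p(t) = 2t^3 + 3t^2 - 6t - 4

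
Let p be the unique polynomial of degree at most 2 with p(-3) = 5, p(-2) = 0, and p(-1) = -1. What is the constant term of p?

2

Write p(s) = as^2 + bs + c. Substituting each data point gives a linear system:
  9a - 3b + c = 5
  4a - 2b + c = 0
  a - b + c = -1
Solving the system yields a = 2, b = 5, c = 2.
So p(s) = 2s² + 5s + 2.
The constant term is 2.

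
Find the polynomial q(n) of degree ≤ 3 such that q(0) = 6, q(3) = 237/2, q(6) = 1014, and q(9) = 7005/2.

Using the Lagrange interpolation formula with nodes 0, 3, 6, 9:
  L_0(n) = (n - 3)(n - 6)(n - 9) / -162
  L_1(n) = n(n - 6)(n - 9) / 54
  L_2(n) = n(n - 3)(n - 9) / -54
  L_3(n) = n(n - 3)(n - 6) / 162
Then q(n) = 6·L_0(n) + 237/2·L_1(n) + 1014·L_2(n) + 7005/2·L_3(n).
Expanding and collecting terms gives q(n) = 5n^3 - (3/2)n^2 - 3n + 6.
Check: q(3) = 237/2. ✓

q(n) = 5n^3 - (3/2)n^2 - 3n + 6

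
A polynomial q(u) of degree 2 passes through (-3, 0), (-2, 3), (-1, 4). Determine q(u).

q(u) = -u^2 - 2u + 3

Write q(u) = au^2 + bu + c. Substituting each data point gives a linear system:
  9a - 3b + c = 0
  4a - 2b + c = 3
  a - b + c = 4
Solving the system yields a = -1, b = -2, c = 3.
So q(u) = -u^2 - 2u + 3.
Check: q(-2) = 3. ✓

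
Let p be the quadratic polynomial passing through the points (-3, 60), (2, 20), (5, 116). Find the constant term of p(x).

6

Write p(x) = ax^2 + bx + c. Substituting each data point gives a linear system:
  9a - 3b + c = 60
  4a + 2b + c = 20
  25a + 5b + c = 116
Solving the system yields a = 5, b = -3, c = 6.
So p(x) = 5x² - 3x + 6.
The constant term is 6.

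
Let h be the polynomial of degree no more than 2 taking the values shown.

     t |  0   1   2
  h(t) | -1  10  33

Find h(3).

Write h(t) = at^2 + bt + c. Substituting each data point gives a linear system:
  c = -1
  a + b + c = 10
  4a + 2b + c = 33
Solving the system yields a = 6, b = 5, c = -1.
So h(t) = 6t^2 + 5t - 1.
Then h(3) = 68.

68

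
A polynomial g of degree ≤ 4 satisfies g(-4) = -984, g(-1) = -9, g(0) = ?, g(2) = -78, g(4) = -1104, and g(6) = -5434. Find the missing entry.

The 5 known points determine the degree-4 polynomial uniquely.
Write g(s) = as^4 + bs^3 + cs^2 + ds + e. Substituting each data point gives a linear system:
  256a - 64b + 16c - 4d + e = -984
  a - b + c - d + e = -9
  16a + 8b + 4c + 2d + e = -78
  256a + 64b + 16c + 4d + e = -1104
  1296a + 216b + 36c + 6d + e = -5434
Solving the system yields a = -4, b = -1, c = -1, d = 1, e = -4.
So g(s) = -4s^4 - s^3 - s^2 + s - 4.
Then g(0) = -4.

-4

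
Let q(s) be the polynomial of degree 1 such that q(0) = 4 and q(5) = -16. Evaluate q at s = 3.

-8

Using the Lagrange interpolation formula with nodes 0, 5:
  L_0(s) = (s - 5) / -5
  L_1(s) = s / 5
Then q(s) = 4·L_0(s) - 16·L_1(s).
Expanding and collecting terms gives q(s) = -4s + 4.
Evaluating at s = 3: q(3) = -8.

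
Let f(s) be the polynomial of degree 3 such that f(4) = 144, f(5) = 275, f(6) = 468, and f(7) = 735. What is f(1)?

Write f(s) = as^3 + bs^2 + cs + d. Substituting each data point gives a linear system:
  64a + 16b + 4c + d = 144
  125a + 25b + 5c + d = 275
  216a + 36b + 6c + d = 468
  343a + 49b + 7c + d = 735
Solving the system yields a = 2, b = 1, c = 0, d = 0.
So f(s) = 2s^3 + s^2.
Then f(1) = 3.

3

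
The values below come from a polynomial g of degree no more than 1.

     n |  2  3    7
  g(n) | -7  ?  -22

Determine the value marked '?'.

-10

The 2 known points determine the degree-1 polynomial uniquely.
Write g(n) = an + b. Substituting each data point gives a linear system:
  2a + b = -7
  7a + b = -22
Solving the system yields a = -3, b = -1.
So g(n) = -3n - 1.
Then g(3) = -10.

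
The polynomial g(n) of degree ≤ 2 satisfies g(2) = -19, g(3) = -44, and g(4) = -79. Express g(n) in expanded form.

Write g(n) = an^2 + bn + c. Substituting each data point gives a linear system:
  4a + 2b + c = -19
  9a + 3b + c = -44
  16a + 4b + c = -79
Solving the system yields a = -5, b = 0, c = 1.
So g(n) = -5n^2 + 1.
Check: g(3) = -44. ✓

g(n) = -5n^2 + 1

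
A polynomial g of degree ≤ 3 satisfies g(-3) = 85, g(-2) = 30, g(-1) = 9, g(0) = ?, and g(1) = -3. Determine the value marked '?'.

4

On equispaced nodes a degree-3 polynomial has vanishing fourth forward difference, so
  g(-3) - 4·g(-2) + 6·g(-1) - 4·g(0) + g(1) = 0.
Substituting the known values and solving for g(0):
  -4·g(0) = -16
  g(0) = 4.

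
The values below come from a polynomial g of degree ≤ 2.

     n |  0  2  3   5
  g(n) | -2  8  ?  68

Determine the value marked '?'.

The 3 known points determine the degree-2 polynomial uniquely.
Write g(n) = an^2 + bn + c. Substituting each data point gives a linear system:
  c = -2
  4a + 2b + c = 8
  25a + 5b + c = 68
Solving the system yields a = 3, b = -1, c = -2.
So g(n) = 3n^2 - n - 2.
Then g(3) = 22.

22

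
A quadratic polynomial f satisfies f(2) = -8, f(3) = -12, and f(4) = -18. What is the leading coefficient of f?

Write f(x) = ax^2 + bx + c. Substituting each data point gives a linear system:
  4a + 2b + c = -8
  9a + 3b + c = -12
  16a + 4b + c = -18
Solving the system yields a = -1, b = 1, c = -6.
So f(x) = -x^2 + x - 6.
The leading coefficient is -1.

-1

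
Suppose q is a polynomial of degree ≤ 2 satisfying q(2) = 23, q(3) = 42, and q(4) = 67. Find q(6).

135

Write q(s) = as^2 + bs + c. Substituting each data point gives a linear system:
  4a + 2b + c = 23
  9a + 3b + c = 42
  16a + 4b + c = 67
Solving the system yields a = 3, b = 4, c = 3.
So q(s) = 3s² + 4s + 3.
Then q(6) = 135.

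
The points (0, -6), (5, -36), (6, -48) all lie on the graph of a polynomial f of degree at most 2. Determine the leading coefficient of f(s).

Write f(s) = as^2 + bs + c. Substituting each data point gives a linear system:
  c = -6
  25a + 5b + c = -36
  36a + 6b + c = -48
Solving the system yields a = -1, b = -1, c = -6.
So f(s) = -s² - s - 6.
The leading coefficient is -1.

-1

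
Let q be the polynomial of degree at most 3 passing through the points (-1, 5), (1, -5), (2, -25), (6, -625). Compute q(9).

Using the Lagrange interpolation formula with nodes -1, 1, 2, 6:
  L_0(x) = (x - 1)(x - 2)(x - 6) / -42
  L_1(x) = (x + 1)(x - 2)(x - 6) / 10
  L_2(x) = (x + 1)(x - 1)(x - 6) / -12
  L_3(x) = (x + 1)(x - 1)(x - 2) / 140
Then q(x) = 5·L_0(x) - 5·L_1(x) - 25·L_2(x) - 625·L_3(x).
Expanding and collecting terms gives q(x) = -3x^3 + x^2 - 2x - 1.
Evaluating at x = 9: q(9) = -2125.

-2125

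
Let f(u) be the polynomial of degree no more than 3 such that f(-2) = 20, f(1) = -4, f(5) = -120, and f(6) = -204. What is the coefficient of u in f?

Write f(u) = au^3 + bu^2 + cu + d. Substituting each data point gives a linear system:
  -8a + 4b - 2c + d = 20
  a + b + c + d = -4
  125a + 25b + 5c + d = -120
  216a + 36b + 6c + d = -204
Solving the system yields a = -1, b = 1, c = -4, d = 0.
So f(u) = -u³ + u² - 4u.
The coefficient of u is -4.

-4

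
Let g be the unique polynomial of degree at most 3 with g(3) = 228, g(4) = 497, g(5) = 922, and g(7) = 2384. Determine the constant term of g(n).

Write g(n) = an^3 + bn^2 + cn + d. Substituting each data point gives a linear system:
  27a + 9b + 3c + d = 228
  64a + 16b + 4c + d = 497
  125a + 25b + 5c + d = 922
  343a + 49b + 7c + d = 2384
Solving the system yields a = 6, b = 6, c = 5, d = -3.
So g(n) = 6n^3 + 6n^2 + 5n - 3.
The constant term is -3.

-3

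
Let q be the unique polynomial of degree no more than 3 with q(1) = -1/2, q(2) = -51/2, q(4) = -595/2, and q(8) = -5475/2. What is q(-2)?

Using the Lagrange interpolation formula with nodes 1, 2, 4, 8:
  L_0(x) = (x - 2)(x - 4)(x - 8) / -21
  L_1(x) = (x - 1)(x - 4)(x - 8) / 12
  L_2(x) = (x - 1)(x - 2)(x - 8) / -24
  L_3(x) = (x - 1)(x - 2)(x - 4) / 168
Then q(x) = -1/2·L_0(x) - 51/2·L_1(x) - 595/2·L_2(x) - 5475/2·L_3(x).
Expanding and collecting terms gives q(x) = -6x³ + 5x² + 2x - 3/2.
Evaluating at x = -2: q(-2) = 125/2.

125/2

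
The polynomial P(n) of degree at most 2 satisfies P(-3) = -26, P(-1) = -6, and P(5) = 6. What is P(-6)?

Write P(n) = an^2 + bn + c. Substituting each data point gives a linear system:
  9a - 3b + c = -26
  a - b + c = -6
  25a + 5b + c = 6
Solving the system yields a = -1, b = 6, c = 1.
So P(n) = -n^2 + 6n + 1.
Then P(-6) = -71.

-71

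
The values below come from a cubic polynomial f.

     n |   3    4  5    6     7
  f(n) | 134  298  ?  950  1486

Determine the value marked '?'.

562

The 4 known points determine the degree-3 polynomial uniquely.
Write f(n) = an^3 + bn^2 + cn + d. Substituting each data point gives a linear system:
  27a + 9b + 3c + d = 134
  64a + 16b + 4c + d = 298
  216a + 36b + 6c + d = 950
  343a + 49b + 7c + d = 1486
Solving the system yields a = 4, b = 2, c = 2, d = 2.
So f(n) = 4n³ + 2n² + 2n + 2.
Then f(5) = 562.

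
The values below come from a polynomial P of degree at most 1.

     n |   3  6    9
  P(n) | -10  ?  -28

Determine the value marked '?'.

-19

The 2 known points determine the degree-1 polynomial uniquely.
Write P(n) = an + b. Substituting each data point gives a linear system:
  3a + b = -10
  9a + b = -28
Solving the system yields a = -3, b = -1.
So P(n) = -3n - 1.
Then P(6) = -19.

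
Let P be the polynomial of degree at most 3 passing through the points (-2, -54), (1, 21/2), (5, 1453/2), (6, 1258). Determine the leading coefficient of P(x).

Write P(x) = ax^3 + bx^2 + cx + d. Substituting each data point gives a linear system:
  -8a + 4b - 2c + d = -54
  a + b + c + d = 21/2
  125a + 25b + 5c + d = 1453/2
  216a + 36b + 6c + d = 1258
Solving the system yields a = 6, b = -3/2, c = 2, d = 4.
So P(x) = 6x^3 - (3/2)x^2 + 2x + 4.
The leading coefficient is 6.

6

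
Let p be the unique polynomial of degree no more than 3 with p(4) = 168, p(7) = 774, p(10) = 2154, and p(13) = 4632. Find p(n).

p(n) = 2n^3 + n^2 + 5n + 4

Write p(n) = an^3 + bn^2 + cn + d. Substituting each data point gives a linear system:
  64a + 16b + 4c + d = 168
  343a + 49b + 7c + d = 774
  1000a + 100b + 10c + d = 2154
  2197a + 169b + 13c + d = 4632
Solving the system yields a = 2, b = 1, c = 5, d = 4.
So p(n) = 2n³ + n² + 5n + 4.
Check: p(7) = 774. ✓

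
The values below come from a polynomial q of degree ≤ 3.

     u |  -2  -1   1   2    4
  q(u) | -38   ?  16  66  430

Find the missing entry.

0

The 4 known points determine the degree-3 polynomial uniquely.
Write q(u) = au^3 + bu^2 + cu + d. Substituting each data point gives a linear system:
  -8a + 4b - 2c + d = -38
  a + b + c + d = 16
  8a + 4b + 2c + d = 66
  64a + 16b + 4c + d = 430
Solving the system yields a = 6, b = 2, c = 2, d = 6.
So q(u) = 6u^3 + 2u^2 + 2u + 6.
Then q(-1) = 0.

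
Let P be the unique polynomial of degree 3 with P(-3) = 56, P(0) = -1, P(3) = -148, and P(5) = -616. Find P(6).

-1033

Using the Lagrange interpolation formula with nodes -3, 0, 3, 5:
  L_0(x) = x(x - 3)(x - 5) / -144
  L_1(x) = (x + 3)(x - 3)(x - 5) / 45
  L_2(x) = (x + 3)x(x - 5) / -36
  L_3(x) = (x + 3)x(x - 3) / 80
Then P(x) = 56·L_0(x) - 1·L_1(x) - 148·L_2(x) - 616·L_3(x).
Expanding and collecting terms gives P(x) = -4x^3 - 5x^2 + 2x - 1.
Evaluating at x = 6: P(6) = -1033.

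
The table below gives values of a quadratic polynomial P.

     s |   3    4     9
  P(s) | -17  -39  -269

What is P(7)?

-153

Using the Lagrange interpolation formula with nodes 3, 4, 9:
  L_0(s) = (s - 4)(s - 9) / 6
  L_1(s) = (s - 3)(s - 9) / -5
  L_2(s) = (s - 3)(s - 4) / 30
Then P(s) = -17·L_0(s) - 39·L_1(s) - 269·L_2(s).
Expanding and collecting terms gives P(s) = -4s² + 6s + 1.
Evaluating at s = 7: P(7) = -153.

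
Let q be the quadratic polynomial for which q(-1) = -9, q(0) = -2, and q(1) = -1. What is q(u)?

Using the Lagrange interpolation formula with nodes -1, 0, 1:
  L_0(u) = u(u - 1) / 2
  L_1(u) = (u + 1)(u - 1) / -1
  L_2(u) = (u + 1)u / 2
Then q(u) = -9·L_0(u) - 2·L_1(u) - 1·L_2(u).
Expanding and collecting terms gives q(u) = -3u^2 + 4u - 2.
Check: q(0) = -2. ✓

q(u) = -3u^2 + 4u - 2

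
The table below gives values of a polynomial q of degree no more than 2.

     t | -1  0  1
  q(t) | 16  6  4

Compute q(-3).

60

Forward differences of the values at t = -1, 0, 1:
  q  : 16  6  4
  Δ  : -10  -2
  Δ^2: 8
The second differences are constant, confirming degree 2.
Interpolating (Newton forward form) and evaluating at t = -3 gives q(-3) = 60.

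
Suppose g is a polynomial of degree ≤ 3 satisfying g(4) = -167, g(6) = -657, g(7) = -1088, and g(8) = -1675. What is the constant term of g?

-3

Write g(s) = as^3 + bs^2 + cs + d. Substituting each data point gives a linear system:
  64a + 16b + 4c + d = -167
  216a + 36b + 6c + d = -657
  343a + 49b + 7c + d = -1088
  512a + 64b + 8c + d = -1675
Solving the system yields a = -4, b = 6, c = -1, d = -3.
So g(s) = -4s^3 + 6s^2 - s - 3.
The constant term is -3.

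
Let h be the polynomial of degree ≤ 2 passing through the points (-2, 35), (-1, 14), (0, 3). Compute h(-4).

Using the Lagrange interpolation formula with nodes -2, -1, 0:
  L_0(n) = (n + 1)n / 2
  L_1(n) = (n + 2)n / -1
  L_2(n) = (n + 2)(n + 1) / 2
Then h(n) = 35·L_0(n) + 14·L_1(n) + 3·L_2(n).
Expanding and collecting terms gives h(n) = 5n^2 - 6n + 3.
Evaluating at n = -4: h(-4) = 107.

107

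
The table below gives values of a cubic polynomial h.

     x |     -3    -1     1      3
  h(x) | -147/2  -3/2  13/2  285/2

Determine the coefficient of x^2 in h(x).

Write h(x) = ax^3 + bx^2 + cx + d. Substituting each data point gives a linear system:
  -27a + 9b - 3c + d = -147/2
  -a + b - c + d = -3/2
  a + b + c + d = 13/2
  27a + 9b + 3c + d = 285/2
Solving the system yields a = 4, b = 4, c = 0, d = -3/2.
So h(x) = 4x³ + 4x² - 3/2.
The coefficient of x^2 is 4.

4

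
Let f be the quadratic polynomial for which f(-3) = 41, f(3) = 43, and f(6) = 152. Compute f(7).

613/3

Using the Lagrange interpolation formula with nodes -3, 3, 6:
  L_0(n) = (n - 3)(n - 6) / 54
  L_1(n) = (n + 3)(n - 6) / -18
  L_2(n) = (n + 3)(n - 3) / 27
Then f(n) = 41·L_0(n) + 43·L_1(n) + 152·L_2(n).
Expanding and collecting terms gives f(n) = 4n² + (1/3)n + 6.
Evaluating at n = 7: f(7) = 613/3.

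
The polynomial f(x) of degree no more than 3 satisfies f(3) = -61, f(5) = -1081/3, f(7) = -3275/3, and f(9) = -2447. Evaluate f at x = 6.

-660

Write f(x) = ax^3 + bx^2 + cx + d. Substituting each data point gives a linear system:
  27a + 9b + 3c + d = -61
  125a + 25b + 5c + d = -1081/3
  343a + 49b + 7c + d = -3275/3
  729a + 81b + 9c + d = -2447
Solving the system yields a = -4, b = 6, c = -5/3, d = -2.
So f(x) = -4x³ + 6x² - (5/3)x - 2.
Then f(6) = -660.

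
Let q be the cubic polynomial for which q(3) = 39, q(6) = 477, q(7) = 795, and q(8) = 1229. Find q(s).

Using the Lagrange interpolation formula with nodes 3, 6, 7, 8:
  L_0(s) = (s - 6)(s - 7)(s - 8) / -60
  L_1(s) = (s - 3)(s - 7)(s - 8) / 6
  L_2(s) = (s - 3)(s - 6)(s - 8) / -4
  L_3(s) = (s - 3)(s - 6)(s - 7) / 10
Then q(s) = 39·L_0(s) + 477·L_1(s) + 795·L_2(s) + 1229·L_3(s).
Expanding and collecting terms gives q(s) = 3s^3 - 5s^2 + 2s - 3.
Check: q(6) = 477. ✓

q(s) = 3s^3 - 5s^2 + 2s - 3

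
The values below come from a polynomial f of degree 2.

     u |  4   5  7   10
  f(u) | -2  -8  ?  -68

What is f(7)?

The 3 known points determine the degree-2 polynomial uniquely.
Write f(u) = au^2 + bu + c. Substituting each data point gives a linear system:
  16a + 4b + c = -2
  25a + 5b + c = -8
  100a + 10b + c = -68
Solving the system yields a = -1, b = 3, c = 2.
So f(u) = -u^2 + 3u + 2.
Then f(7) = -26.

-26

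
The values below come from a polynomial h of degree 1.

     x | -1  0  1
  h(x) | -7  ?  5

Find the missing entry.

-1

The 2 known points determine the degree-1 polynomial uniquely.
Write h(x) = ax + b. Substituting each data point gives a linear system:
  -a + b = -7
  a + b = 5
Solving the system yields a = 6, b = -1.
So h(x) = 6x - 1.
Then h(0) = -1.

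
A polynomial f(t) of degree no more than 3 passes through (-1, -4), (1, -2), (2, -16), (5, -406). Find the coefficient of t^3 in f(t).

-4

Write f(t) = at^3 + bt^2 + ct + d. Substituting each data point gives a linear system:
  -a + b - c + d = -4
  a + b + c + d = -2
  8a + 4b + 2c + d = -16
  125a + 25b + 5c + d = -406
Solving the system yields a = -4, b = 3, c = 5, d = -6.
So f(t) = -4t^3 + 3t^2 + 5t - 6.
The leading coefficient is -4.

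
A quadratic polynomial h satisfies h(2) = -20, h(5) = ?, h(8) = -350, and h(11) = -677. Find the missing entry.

-131

On equispaced nodes a degree-2 polynomial has vanishing third forward difference, so
  - h(2) + 3·h(5) - 3·h(8) + h(11) = 0.
Substituting the known values and solving for h(5):
  3·h(5) = -393
  h(5) = -131.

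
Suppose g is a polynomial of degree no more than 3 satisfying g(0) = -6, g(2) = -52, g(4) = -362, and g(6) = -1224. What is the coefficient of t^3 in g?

-6

Write g(t) = at^3 + bt^2 + ct + d. Substituting each data point gives a linear system:
  d = -6
  8a + 4b + 2c + d = -52
  64a + 16b + 4c + d = -362
  216a + 36b + 6c + d = -1224
Solving the system yields a = -6, b = 3, c = -5, d = -6.
So g(t) = -6t^3 + 3t^2 - 5t - 6.
The leading coefficient is -6.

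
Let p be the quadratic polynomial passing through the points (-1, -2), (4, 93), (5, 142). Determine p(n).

Using the Lagrange interpolation formula with nodes -1, 4, 5:
  L_0(n) = (n - 4)(n - 5) / 30
  L_1(n) = (n + 1)(n - 5) / -5
  L_2(n) = (n + 1)(n - 4) / 6
Then p(n) = -2·L_0(n) + 93·L_1(n) + 142·L_2(n).
Expanding and collecting terms gives p(n) = 5n² + 4n - 3.
Check: p(5) = 142. ✓

p(n) = 5n^2 + 4n - 3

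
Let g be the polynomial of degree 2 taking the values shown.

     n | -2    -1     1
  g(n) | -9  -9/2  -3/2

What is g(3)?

Write g(n) = an^2 + bn + c. Substituting each data point gives a linear system:
  4a - 2b + c = -9
  a - b + c = -9/2
  a + b + c = -3/2
Solving the system yields a = -1, b = 3/2, c = -2.
So g(n) = -n² + (3/2)n - 2.
Then g(3) = -13/2.

-13/2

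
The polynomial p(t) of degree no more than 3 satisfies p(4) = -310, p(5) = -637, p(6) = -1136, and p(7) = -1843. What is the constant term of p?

Write p(t) = at^3 + bt^2 + ct + d. Substituting each data point gives a linear system:
  64a + 16b + 4c + d = -310
  125a + 25b + 5c + d = -637
  216a + 36b + 6c + d = -1136
  343a + 49b + 7c + d = -1843
Solving the system yields a = -6, b = 4, c = 3, d = -2.
So p(t) = -6t³ + 4t² + 3t - 2.
The constant term is -2.

-2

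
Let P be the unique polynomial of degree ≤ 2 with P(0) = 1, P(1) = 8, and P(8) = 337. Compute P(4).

Write P(u) = au^2 + bu + c. Substituting each data point gives a linear system:
  c = 1
  a + b + c = 8
  64a + 8b + c = 337
Solving the system yields a = 5, b = 2, c = 1.
So P(u) = 5u² + 2u + 1.
Then P(4) = 89.

89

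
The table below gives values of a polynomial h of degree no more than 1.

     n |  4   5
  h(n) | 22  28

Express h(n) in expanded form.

Using the Lagrange interpolation formula with nodes 4, 5:
  L_0(n) = (n - 5) / -1
  L_1(n) = (n - 4) / 1
Then h(n) = 22·L_0(n) + 28·L_1(n).
Expanding and collecting terms gives h(n) = 6n - 2.
Check: h(4) = 22. ✓

h(n) = 6n - 2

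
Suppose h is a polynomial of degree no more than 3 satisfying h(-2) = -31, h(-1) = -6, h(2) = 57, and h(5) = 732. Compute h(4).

Using the Lagrange interpolation formula with nodes -2, -1, 2, 5:
  L_0(u) = (u + 1)(u - 2)(u - 5) / -28
  L_1(u) = (u + 2)(u - 2)(u - 5) / 18
  L_2(u) = (u + 2)(u + 1)(u - 5) / -36
  L_3(u) = (u + 2)(u + 1)(u - 2) / 126
Then h(u) = -31·L_0(u) - 6·L_1(u) + 57·L_2(u) + 732·L_3(u).
Expanding and collecting terms gives h(u) = 5u^3 + 4u^2 + 2u - 3.
Evaluating at u = 4: h(4) = 389.

389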